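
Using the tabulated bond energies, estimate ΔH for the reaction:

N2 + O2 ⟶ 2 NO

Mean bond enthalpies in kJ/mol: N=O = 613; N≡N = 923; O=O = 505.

Bonds broken (reactants):
  N≡N: 1 × 923 = 923
  O=O: 1 × 505 = 505
  Σ(broken) = 1428 kJ
Bonds formed (products):
  N=O: 2 × 613 = 1226
  Σ(formed) = 1226 kJ
ΔH = Σ(broken) − Σ(formed) = 1428 − 1226 = +202 kJ

ΔH ≈ +202 kJ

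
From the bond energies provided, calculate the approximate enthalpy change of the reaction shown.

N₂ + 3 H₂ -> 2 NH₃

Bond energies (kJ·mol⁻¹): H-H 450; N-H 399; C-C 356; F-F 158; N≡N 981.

Bonds broken (reactants):
  H-H: 3 × 450 = 1350
  N≡N: 1 × 981 = 981
  Σ(broken) = 2331 kJ
Bonds formed (products):
  N-H: 6 × 399 = 2394
  Σ(formed) = 2394 kJ
ΔH = Σ(broken) − Σ(formed) = 2331 − 2394 = −63 kJ

ΔH ≈ −63 kJ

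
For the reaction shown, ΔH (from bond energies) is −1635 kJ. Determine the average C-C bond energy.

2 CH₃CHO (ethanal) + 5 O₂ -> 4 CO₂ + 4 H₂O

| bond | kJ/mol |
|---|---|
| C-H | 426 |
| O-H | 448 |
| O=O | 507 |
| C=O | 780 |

Let D be the C-C bond energy.
Σ(broken) = 2×D + 8×426 + 2×780 + 5×507 = 7503 + 2D
Σ(formed) = 8×780 + 8×448 = 9824
ΔH = Σ(broken) − Σ(formed) = (7503 + 2D) − (9824) = −2321 + 2D
Setting this equal to −1635 kJ gives 2D = 686, so D = 343 kJ/mol.

D(C-C) ≈ 343 kJ/mol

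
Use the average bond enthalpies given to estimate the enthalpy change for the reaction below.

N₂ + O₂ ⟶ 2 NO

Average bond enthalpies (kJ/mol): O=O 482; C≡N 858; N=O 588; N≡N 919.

Bonds broken (reactants):
  N≡N: 1 × 919 = 919
  O=O: 1 × 482 = 482
  Σ(broken) = 1401 kJ
Bonds formed (products):
  N=O: 2 × 588 = 1176
  Σ(formed) = 1176 kJ
ΔH = Σ(broken) − Σ(formed) = 1401 − 1176 = +225 kJ

ΔH ≈ +225 kJ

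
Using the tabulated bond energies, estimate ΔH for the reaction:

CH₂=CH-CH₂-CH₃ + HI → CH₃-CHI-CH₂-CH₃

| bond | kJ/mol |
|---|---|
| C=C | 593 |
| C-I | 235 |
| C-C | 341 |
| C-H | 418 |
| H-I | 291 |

ΔH ≈ −110 kJ

Bonds broken (reactants):
  C-C: 2 × 341 = 682
  C-H: 8 × 418 = 3344
  C=C: 1 × 593 = 593
  H-I: 1 × 291 = 291
  Σ(broken) = 4910 kJ
Bonds formed (products):
  C-C: 3 × 341 = 1023
  C-H: 9 × 418 = 3762
  C-I: 1 × 235 = 235
  Σ(formed) = 5020 kJ
ΔH = Σ(broken) − Σ(formed) = 4910 − 5020 = −110 kJ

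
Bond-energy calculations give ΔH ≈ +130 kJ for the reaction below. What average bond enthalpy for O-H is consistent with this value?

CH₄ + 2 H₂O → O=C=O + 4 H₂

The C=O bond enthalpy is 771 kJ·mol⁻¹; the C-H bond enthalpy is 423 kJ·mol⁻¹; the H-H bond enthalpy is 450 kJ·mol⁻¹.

Let D be the O-H bond energy.
Σ(broken) = 4×423 + 4×D = 1692 + 4D
Σ(formed) = 2×771 + 4×450 = 3342
ΔH = Σ(broken) − Σ(formed) = (1692 + 4D) − (3342) = −1650 + 4D
Setting this equal to +130 kJ gives 4D = 1780, so D = 445 kJ/mol.

D(O-H) ≈ 445 kJ/mol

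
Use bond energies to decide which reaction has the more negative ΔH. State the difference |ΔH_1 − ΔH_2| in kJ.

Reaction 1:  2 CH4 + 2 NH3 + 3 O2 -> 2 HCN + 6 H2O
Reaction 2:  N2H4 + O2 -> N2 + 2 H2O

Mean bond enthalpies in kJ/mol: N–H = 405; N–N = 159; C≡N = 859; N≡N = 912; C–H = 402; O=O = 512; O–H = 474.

Reaction 1:
  Bonds broken (reactants):
    C–H: 8 × 402 = 3216
    N–H: 6 × 405 = 2430
    O=O: 3 × 512 = 1536
    Σ(broken) = 7182 kJ
  Bonds formed (products):
    C≡N: 2 × 859 = 1718
    C–H: 2 × 402 = 804
    O–H: 12 × 474 = 5688
    Σ(formed) = 8210 kJ
  ΔH_1 = 7182 − 8210 = −1028 kJ
Reaction 2:
  Bonds broken (reactants):
    N–H: 4 × 405 = 1620
    N–N: 1 × 159 = 159
    O=O: 1 × 512 = 512
    Σ(broken) = 2291 kJ
  Bonds formed (products):
    N≡N: 1 × 912 = 912
    O–H: 4 × 474 = 1896
    Σ(formed) = 2808 kJ
  ΔH_2 = 2291 − 2808 = −517 kJ
ΔH_1 − ΔH_2 = −511 kJ, so reaction 1 has the more negative ΔH; |ΔH_1 − ΔH_2| = 511 kJ.

Reaction 1, by 511 kJ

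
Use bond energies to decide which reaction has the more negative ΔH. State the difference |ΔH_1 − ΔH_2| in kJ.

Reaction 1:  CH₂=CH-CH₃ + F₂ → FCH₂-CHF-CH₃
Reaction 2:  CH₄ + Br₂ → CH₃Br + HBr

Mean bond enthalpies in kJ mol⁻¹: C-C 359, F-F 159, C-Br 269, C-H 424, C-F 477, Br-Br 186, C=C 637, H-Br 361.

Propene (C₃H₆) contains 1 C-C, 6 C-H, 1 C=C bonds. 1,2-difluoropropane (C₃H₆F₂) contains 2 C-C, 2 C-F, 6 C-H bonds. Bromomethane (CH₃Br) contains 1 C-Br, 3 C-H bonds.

Reaction 1, by 497 kJ

Reaction 1:
  Bonds broken (reactants):
    C-C: 1 × 359 = 359
    C-H: 6 × 424 = 2544
    C=C: 1 × 637 = 637
    F-F: 1 × 159 = 159
    Σ(broken) = 3699 kJ
  Bonds formed (products):
    C-C: 2 × 359 = 718
    C-F: 2 × 477 = 954
    C-H: 6 × 424 = 2544
    Σ(formed) = 4216 kJ
  ΔH_1 = 3699 − 4216 = −517 kJ
Reaction 2:
  Bonds broken (reactants):
    Br-Br: 1 × 186 = 186
    C-H: 4 × 424 = 1696
    Σ(broken) = 1882 kJ
  Bonds formed (products):
    C-Br: 1 × 269 = 269
    C-H: 3 × 424 = 1272
    H-Br: 1 × 361 = 361
    Σ(formed) = 1902 kJ
  ΔH_2 = 1882 − 1902 = −20 kJ
ΔH_1 − ΔH_2 = −497 kJ, so reaction 1 has the more negative ΔH; |ΔH_1 − ΔH_2| = 497 kJ.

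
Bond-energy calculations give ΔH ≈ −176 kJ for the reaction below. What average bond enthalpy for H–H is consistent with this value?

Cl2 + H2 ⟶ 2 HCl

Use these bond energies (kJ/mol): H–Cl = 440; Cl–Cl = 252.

D(H–H) ≈ 452 kJ/mol

Let D be the H–H bond energy.
Σ(broken) = 1×252 + 1×D = 252 + D
Σ(formed) = 2×440 = 880
ΔH = Σ(broken) − Σ(formed) = (252 + D) − (880) = −628 + D
Setting this equal to −176 kJ gives D = 452 kJ/mol.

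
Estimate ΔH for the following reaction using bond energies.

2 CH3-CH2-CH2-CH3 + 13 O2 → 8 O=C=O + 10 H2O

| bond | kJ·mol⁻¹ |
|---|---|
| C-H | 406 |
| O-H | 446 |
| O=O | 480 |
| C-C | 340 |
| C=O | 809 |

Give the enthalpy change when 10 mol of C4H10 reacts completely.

Bonds broken (reactants):
  C-C: 6 × 340 = 2040
  C-H: 20 × 406 = 8120
  O=O: 13 × 480 = 6240
  Σ(broken) = 16400 kJ
Bonds formed (products):
  C=O: 16 × 809 = 12944
  O-H: 20 × 446 = 8920
  Σ(formed) = 21864 kJ
ΔH = Σ(broken) − Σ(formed) = 16400 − 21864 = −5464 kJ
For 5× the reaction as written: 5 × (−5464) = −27320 kJ

ΔH = −27320 kJ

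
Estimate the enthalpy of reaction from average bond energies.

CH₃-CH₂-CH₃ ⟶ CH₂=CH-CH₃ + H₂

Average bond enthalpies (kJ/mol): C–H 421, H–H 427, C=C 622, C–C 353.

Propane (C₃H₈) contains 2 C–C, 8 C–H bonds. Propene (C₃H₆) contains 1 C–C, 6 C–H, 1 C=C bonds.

Bonds broken (reactants):
  C–C: 2 × 353 = 706
  C–H: 8 × 421 = 3368
  Σ(broken) = 4074 kJ
Bonds formed (products):
  C–C: 1 × 353 = 353
  C–H: 6 × 421 = 2526
  C=C: 1 × 622 = 622
  H–H: 1 × 427 = 427
  Σ(formed) = 3928 kJ
ΔH = Σ(broken) − Σ(formed) = 4074 − 3928 = +146 kJ

ΔH ≈ +146 kJ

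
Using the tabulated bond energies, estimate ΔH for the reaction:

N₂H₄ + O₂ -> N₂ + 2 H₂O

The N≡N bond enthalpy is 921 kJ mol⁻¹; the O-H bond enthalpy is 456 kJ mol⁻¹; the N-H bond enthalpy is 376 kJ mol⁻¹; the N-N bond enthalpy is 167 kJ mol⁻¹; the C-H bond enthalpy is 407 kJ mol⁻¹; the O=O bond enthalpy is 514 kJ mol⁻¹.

ΔH ≈ −560 kJ

Bonds broken (reactants):
  N-H: 4 × 376 = 1504
  N-N: 1 × 167 = 167
  O=O: 1 × 514 = 514
  Σ(broken) = 2185 kJ
Bonds formed (products):
  N≡N: 1 × 921 = 921
  O-H: 4 × 456 = 1824
  Σ(formed) = 2745 kJ
ΔH = Σ(broken) − Σ(formed) = 2185 − 2745 = −560 kJ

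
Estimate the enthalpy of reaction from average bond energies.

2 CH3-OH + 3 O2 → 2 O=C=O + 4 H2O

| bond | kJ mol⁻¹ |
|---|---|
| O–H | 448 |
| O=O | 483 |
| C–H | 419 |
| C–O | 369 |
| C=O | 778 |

Bonds broken (reactants):
  C–H: 6 × 419 = 2514
  C–O: 2 × 369 = 738
  O–H: 2 × 448 = 896
  O=O: 3 × 483 = 1449
  Σ(broken) = 5597 kJ
Bonds formed (products):
  C=O: 4 × 778 = 3112
  O–H: 8 × 448 = 3584
  Σ(formed) = 6696 kJ
ΔH = Σ(broken) − Σ(formed) = 5597 − 6696 = −1099 kJ

ΔH ≈ −1099 kJ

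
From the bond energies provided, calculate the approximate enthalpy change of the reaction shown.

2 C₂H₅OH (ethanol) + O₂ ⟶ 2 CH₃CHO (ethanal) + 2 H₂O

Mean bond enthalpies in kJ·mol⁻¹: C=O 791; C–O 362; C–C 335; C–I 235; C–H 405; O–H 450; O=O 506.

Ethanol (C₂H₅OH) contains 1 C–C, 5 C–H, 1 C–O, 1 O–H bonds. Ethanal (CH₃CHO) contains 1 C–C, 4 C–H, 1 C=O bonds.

ΔH ≈ −442 kJ

Bonds broken (reactants):
  C–C: 2 × 335 = 670
  C–H: 10 × 405 = 4050
  C–O: 2 × 362 = 724
  O–H: 2 × 450 = 900
  O=O: 1 × 506 = 506
  Σ(broken) = 6850 kJ
Bonds formed (products):
  C–C: 2 × 335 = 670
  C–H: 8 × 405 = 3240
  C=O: 2 × 791 = 1582
  O–H: 4 × 450 = 1800
  Σ(formed) = 7292 kJ
ΔH = Σ(broken) − Σ(formed) = 6850 − 7292 = −442 kJ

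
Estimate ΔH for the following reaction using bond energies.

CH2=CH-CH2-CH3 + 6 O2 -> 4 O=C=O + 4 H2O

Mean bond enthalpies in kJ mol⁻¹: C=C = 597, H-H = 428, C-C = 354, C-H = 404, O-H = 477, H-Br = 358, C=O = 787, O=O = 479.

Bonds broken (reactants):
  C-C: 2 × 354 = 708
  C-H: 8 × 404 = 3232
  C=C: 1 × 597 = 597
  O=O: 6 × 479 = 2874
  Σ(broken) = 7411 kJ
Bonds formed (products):
  C=O: 8 × 787 = 6296
  O-H: 8 × 477 = 3816
  Σ(formed) = 10112 kJ
ΔH = Σ(broken) − Σ(formed) = 7411 − 10112 = −2701 kJ

ΔH ≈ −2701 kJ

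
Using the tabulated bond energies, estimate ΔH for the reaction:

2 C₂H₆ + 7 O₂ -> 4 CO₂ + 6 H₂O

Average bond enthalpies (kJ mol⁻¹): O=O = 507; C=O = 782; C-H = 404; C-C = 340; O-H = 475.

Bonds broken (reactants):
  C-C: 2 × 340 = 680
  C-H: 12 × 404 = 4848
  O=O: 7 × 507 = 3549
  Σ(broken) = 9077 kJ
Bonds formed (products):
  C=O: 8 × 782 = 6256
  O-H: 12 × 475 = 5700
  Σ(formed) = 11956 kJ
ΔH = Σ(broken) − Σ(formed) = 9077 − 11956 = −2879 kJ

ΔH ≈ −2879 kJ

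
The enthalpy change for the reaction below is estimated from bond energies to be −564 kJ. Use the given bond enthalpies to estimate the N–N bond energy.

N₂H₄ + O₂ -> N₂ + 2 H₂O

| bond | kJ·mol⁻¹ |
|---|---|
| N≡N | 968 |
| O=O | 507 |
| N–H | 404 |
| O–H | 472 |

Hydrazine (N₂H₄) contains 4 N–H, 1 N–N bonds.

D(N–N) ≈ 169 kJ/mol

Let D be the N–N bond energy.
Σ(broken) = 4×404 + 1×D + 1×507 = 2123 + D
Σ(formed) = 1×968 + 4×472 = 2856
ΔH = Σ(broken) − Σ(formed) = (2123 + D) − (2856) = −733 + D
Setting this equal to −564 kJ gives D = 169 kJ/mol.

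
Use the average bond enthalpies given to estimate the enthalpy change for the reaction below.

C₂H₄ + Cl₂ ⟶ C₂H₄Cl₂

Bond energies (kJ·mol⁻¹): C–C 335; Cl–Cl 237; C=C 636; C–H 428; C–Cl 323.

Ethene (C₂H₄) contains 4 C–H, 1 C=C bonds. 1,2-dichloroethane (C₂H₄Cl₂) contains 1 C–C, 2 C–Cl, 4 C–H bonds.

Bonds broken (reactants):
  C–H: 4 × 428 = 1712
  C=C: 1 × 636 = 636
  Cl–Cl: 1 × 237 = 237
  Σ(broken) = 2585 kJ
Bonds formed (products):
  C–C: 1 × 335 = 335
  C–Cl: 2 × 323 = 646
  C–H: 4 × 428 = 1712
  Σ(formed) = 2693 kJ
ΔH = Σ(broken) − Σ(formed) = 2585 − 2693 = −108 kJ

ΔH ≈ −108 kJ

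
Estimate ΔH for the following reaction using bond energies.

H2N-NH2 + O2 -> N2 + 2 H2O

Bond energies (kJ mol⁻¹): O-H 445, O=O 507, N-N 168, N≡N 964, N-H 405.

Bonds broken (reactants):
  N-H: 4 × 405 = 1620
  N-N: 1 × 168 = 168
  O=O: 1 × 507 = 507
  Σ(broken) = 2295 kJ
Bonds formed (products):
  N≡N: 1 × 964 = 964
  O-H: 4 × 445 = 1780
  Σ(formed) = 2744 kJ
ΔH = Σ(broken) − Σ(formed) = 2295 − 2744 = −449 kJ

ΔH ≈ −449 kJ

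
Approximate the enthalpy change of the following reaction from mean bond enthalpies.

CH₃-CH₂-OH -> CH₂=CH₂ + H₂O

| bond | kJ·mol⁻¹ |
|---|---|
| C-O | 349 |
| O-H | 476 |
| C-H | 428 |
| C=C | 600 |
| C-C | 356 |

ΔH ≈ +57 kJ

Bonds broken (reactants):
  C-C: 1 × 356 = 356
  C-H: 5 × 428 = 2140
  C-O: 1 × 349 = 349
  O-H: 1 × 476 = 476
  Σ(broken) = 3321 kJ
Bonds formed (products):
  C-H: 4 × 428 = 1712
  C=C: 1 × 600 = 600
  O-H: 2 × 476 = 952
  Σ(formed) = 3264 kJ
ΔH = Σ(broken) − Σ(formed) = 3321 − 3264 = +57 kJ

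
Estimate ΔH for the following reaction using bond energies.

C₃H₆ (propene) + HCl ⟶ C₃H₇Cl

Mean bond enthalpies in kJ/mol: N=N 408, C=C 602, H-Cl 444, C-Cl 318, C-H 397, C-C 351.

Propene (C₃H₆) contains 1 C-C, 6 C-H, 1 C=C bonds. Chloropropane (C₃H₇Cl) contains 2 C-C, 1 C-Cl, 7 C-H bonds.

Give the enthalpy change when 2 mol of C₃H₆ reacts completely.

ΔH = −40 kJ

Bonds broken (reactants):
  C-C: 1 × 351 = 351
  C-H: 6 × 397 = 2382
  C=C: 1 × 602 = 602
  H-Cl: 1 × 444 = 444
  Σ(broken) = 3779 kJ
Bonds formed (products):
  C-C: 2 × 351 = 702
  C-Cl: 1 × 318 = 318
  C-H: 7 × 397 = 2779
  Σ(formed) = 3799 kJ
ΔH = Σ(broken) − Σ(formed) = 3779 − 3799 = −20 kJ
For 2× the reaction as written: 2 × (−20) = −40 kJ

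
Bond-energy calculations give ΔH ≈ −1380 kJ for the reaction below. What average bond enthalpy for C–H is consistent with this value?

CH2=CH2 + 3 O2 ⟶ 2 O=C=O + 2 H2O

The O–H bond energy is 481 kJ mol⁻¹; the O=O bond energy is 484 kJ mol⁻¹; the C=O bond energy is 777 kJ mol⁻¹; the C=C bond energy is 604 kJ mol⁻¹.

Let D be the C–H bond energy.
Σ(broken) = 4×D + 1×604 + 3×484 = 2056 + 4D
Σ(formed) = 4×777 + 4×481 = 5032
ΔH = Σ(broken) − Σ(formed) = (2056 + 4D) − (5032) = −2976 + 4D
Setting this equal to −1380 kJ gives 4D = 1596, so D = 399 kJ/mol.

D(C–H) ≈ 399 kJ/mol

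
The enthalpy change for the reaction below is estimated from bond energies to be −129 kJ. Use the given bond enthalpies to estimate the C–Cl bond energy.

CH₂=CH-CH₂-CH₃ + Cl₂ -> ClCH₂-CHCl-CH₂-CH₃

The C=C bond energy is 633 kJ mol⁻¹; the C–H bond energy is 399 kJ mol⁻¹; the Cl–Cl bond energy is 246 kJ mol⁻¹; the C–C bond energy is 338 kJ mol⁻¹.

D(C–Cl) ≈ 335 kJ/mol

Let D be the C–Cl bond energy.
Σ(broken) = 2×338 + 8×399 + 1×633 + 1×246 = 4747
Σ(formed) = 3×338 + 2×D + 8×399 = 4206 + 2D
ΔH = Σ(broken) − Σ(formed) = (4747) − (4206 + 2D) = +541 − 2D
Setting this equal to −129 kJ gives 2D = 670, so D = 335 kJ/mol.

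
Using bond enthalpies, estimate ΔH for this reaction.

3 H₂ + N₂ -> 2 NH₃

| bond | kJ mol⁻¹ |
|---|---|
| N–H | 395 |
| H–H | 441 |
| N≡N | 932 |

ΔH ≈ −115 kJ

Bonds broken (reactants):
  H–H: 3 × 441 = 1323
  N≡N: 1 × 932 = 932
  Σ(broken) = 2255 kJ
Bonds formed (products):
  N–H: 6 × 395 = 2370
  Σ(formed) = 2370 kJ
ΔH = Σ(broken) − Σ(formed) = 2255 − 2370 = −115 kJ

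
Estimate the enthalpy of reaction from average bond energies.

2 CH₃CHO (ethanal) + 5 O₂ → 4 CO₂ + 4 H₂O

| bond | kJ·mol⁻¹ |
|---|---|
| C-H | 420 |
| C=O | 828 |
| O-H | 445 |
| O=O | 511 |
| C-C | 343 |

ΔH ≈ −1927 kJ

Bonds broken (reactants):
  C-C: 2 × 343 = 686
  C-H: 8 × 420 = 3360
  C=O: 2 × 828 = 1656
  O=O: 5 × 511 = 2555
  Σ(broken) = 8257 kJ
Bonds formed (products):
  C=O: 8 × 828 = 6624
  O-H: 8 × 445 = 3560
  Σ(formed) = 10184 kJ
ΔH = Σ(broken) − Σ(formed) = 8257 − 10184 = −1927 kJ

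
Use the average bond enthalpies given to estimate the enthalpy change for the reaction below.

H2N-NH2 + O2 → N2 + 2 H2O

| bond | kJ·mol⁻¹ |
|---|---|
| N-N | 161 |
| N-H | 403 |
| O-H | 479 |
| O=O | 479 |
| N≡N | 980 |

Bonds broken (reactants):
  N-H: 4 × 403 = 1612
  N-N: 1 × 161 = 161
  O=O: 1 × 479 = 479
  Σ(broken) = 2252 kJ
Bonds formed (products):
  N≡N: 1 × 980 = 980
  O-H: 4 × 479 = 1916
  Σ(formed) = 2896 kJ
ΔH = Σ(broken) − Σ(formed) = 2252 − 2896 = −644 kJ

ΔH ≈ −644 kJ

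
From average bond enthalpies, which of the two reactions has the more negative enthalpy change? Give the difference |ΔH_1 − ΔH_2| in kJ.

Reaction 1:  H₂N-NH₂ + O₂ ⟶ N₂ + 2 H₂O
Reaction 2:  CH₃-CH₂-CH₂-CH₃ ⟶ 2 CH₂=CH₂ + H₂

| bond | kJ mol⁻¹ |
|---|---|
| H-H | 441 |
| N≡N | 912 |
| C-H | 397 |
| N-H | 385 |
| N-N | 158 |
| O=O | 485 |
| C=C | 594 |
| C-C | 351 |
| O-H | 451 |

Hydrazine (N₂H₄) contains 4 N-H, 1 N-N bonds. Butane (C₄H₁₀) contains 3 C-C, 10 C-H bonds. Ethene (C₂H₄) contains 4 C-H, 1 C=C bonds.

Reaction 1:
  Bonds broken (reactants):
    N-H: 4 × 385 = 1540
    N-N: 1 × 158 = 158
    O=O: 1 × 485 = 485
    Σ(broken) = 2183 kJ
  Bonds formed (products):
    N≡N: 1 × 912 = 912
    O-H: 4 × 451 = 1804
    Σ(formed) = 2716 kJ
  ΔH_1 = 2183 − 2716 = −533 kJ
Reaction 2:
  Bonds broken (reactants):
    C-C: 3 × 351 = 1053
    C-H: 10 × 397 = 3970
    Σ(broken) = 5023 kJ
  Bonds formed (products):
    C-H: 8 × 397 = 3176
    C=C: 2 × 594 = 1188
    H-H: 1 × 441 = 441
    Σ(formed) = 4805 kJ
  ΔH_2 = 5023 − 4805 = +218 kJ
ΔH_1 − ΔH_2 = −751 kJ, so reaction 1 has the more negative ΔH; |ΔH_1 − ΔH_2| = 751 kJ.

Reaction 1, by 751 kJ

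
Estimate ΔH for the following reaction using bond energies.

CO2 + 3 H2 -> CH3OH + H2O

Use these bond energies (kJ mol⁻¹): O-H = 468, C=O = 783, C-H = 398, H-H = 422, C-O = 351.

Bonds broken (reactants):
  C=O: 2 × 783 = 1566
  H-H: 3 × 422 = 1266
  Σ(broken) = 2832 kJ
Bonds formed (products):
  C-H: 3 × 398 = 1194
  C-O: 1 × 351 = 351
  O-H: 3 × 468 = 1404
  Σ(formed) = 2949 kJ
ΔH = Σ(broken) − Σ(formed) = 2832 − 2949 = −117 kJ

ΔH ≈ −117 kJ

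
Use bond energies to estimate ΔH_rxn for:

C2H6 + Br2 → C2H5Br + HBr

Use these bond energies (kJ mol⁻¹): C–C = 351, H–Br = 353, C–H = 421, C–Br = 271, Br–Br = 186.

Bonds broken (reactants):
  Br–Br: 1 × 186 = 186
  C–C: 1 × 351 = 351
  C–H: 6 × 421 = 2526
  Σ(broken) = 3063 kJ
Bonds formed (products):
  C–Br: 1 × 271 = 271
  C–C: 1 × 351 = 351
  C–H: 5 × 421 = 2105
  H–Br: 1 × 353 = 353
  Σ(formed) = 3080 kJ
ΔH = Σ(broken) − Σ(formed) = 3063 − 3080 = −17 kJ

ΔH ≈ −17 kJ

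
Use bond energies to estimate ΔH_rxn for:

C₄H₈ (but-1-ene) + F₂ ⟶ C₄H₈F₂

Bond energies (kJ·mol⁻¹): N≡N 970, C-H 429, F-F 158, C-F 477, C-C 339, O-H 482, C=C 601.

Bonds broken (reactants):
  C-C: 2 × 339 = 678
  C-H: 8 × 429 = 3432
  C=C: 1 × 601 = 601
  F-F: 1 × 158 = 158
  Σ(broken) = 4869 kJ
Bonds formed (products):
  C-C: 3 × 339 = 1017
  C-F: 2 × 477 = 954
  C-H: 8 × 429 = 3432
  Σ(formed) = 5403 kJ
ΔH = Σ(broken) − Σ(formed) = 4869 − 5403 = −534 kJ

ΔH ≈ −534 kJ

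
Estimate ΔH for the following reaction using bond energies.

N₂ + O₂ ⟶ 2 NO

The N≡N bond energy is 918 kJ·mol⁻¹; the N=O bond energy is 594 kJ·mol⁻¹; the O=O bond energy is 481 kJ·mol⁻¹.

Bonds broken (reactants):
  N≡N: 1 × 918 = 918
  O=O: 1 × 481 = 481
  Σ(broken) = 1399 kJ
Bonds formed (products):
  N=O: 2 × 594 = 1188
  Σ(formed) = 1188 kJ
ΔH = Σ(broken) − Σ(formed) = 1399 − 1188 = +211 kJ

ΔH ≈ +211 kJ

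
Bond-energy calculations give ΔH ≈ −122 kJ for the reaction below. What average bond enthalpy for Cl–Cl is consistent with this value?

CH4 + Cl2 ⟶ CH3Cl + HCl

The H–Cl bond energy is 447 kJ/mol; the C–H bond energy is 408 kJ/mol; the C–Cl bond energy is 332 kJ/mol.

Let D be the Cl–Cl bond energy.
Σ(broken) = 4×408 + 1×D = 1632 + D
Σ(formed) = 1×332 + 3×408 + 1×447 = 2003
ΔH = Σ(broken) − Σ(formed) = (1632 + D) − (2003) = −371 + D
Setting this equal to −122 kJ gives D = 249 kJ/mol.

D(Cl–Cl) ≈ 249 kJ/mol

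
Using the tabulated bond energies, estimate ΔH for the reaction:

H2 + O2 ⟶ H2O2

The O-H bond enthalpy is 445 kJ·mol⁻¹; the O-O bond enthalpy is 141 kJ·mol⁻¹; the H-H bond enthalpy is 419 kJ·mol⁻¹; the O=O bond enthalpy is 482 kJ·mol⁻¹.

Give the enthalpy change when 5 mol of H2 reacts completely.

Bonds broken (reactants):
  H-H: 1 × 419 = 419
  O=O: 1 × 482 = 482
  Σ(broken) = 901 kJ
Bonds formed (products):
  O-H: 2 × 445 = 890
  O-O: 1 × 141 = 141
  Σ(formed) = 1031 kJ
ΔH = Σ(broken) − Σ(formed) = 901 − 1031 = −130 kJ
For 5× the reaction as written: 5 × (−130) = −650 kJ

ΔH = −650 kJ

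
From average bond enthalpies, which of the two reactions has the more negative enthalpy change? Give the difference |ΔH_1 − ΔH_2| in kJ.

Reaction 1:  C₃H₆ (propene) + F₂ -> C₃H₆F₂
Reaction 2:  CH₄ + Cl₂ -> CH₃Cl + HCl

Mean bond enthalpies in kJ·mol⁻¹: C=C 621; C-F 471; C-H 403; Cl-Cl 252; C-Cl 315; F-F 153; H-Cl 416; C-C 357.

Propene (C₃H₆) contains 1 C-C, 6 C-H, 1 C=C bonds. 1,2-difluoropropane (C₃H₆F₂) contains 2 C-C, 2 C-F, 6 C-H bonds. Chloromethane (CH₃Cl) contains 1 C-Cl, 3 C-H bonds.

Reaction 1:
  Bonds broken (reactants):
    C-C: 1 × 357 = 357
    C-H: 6 × 403 = 2418
    C=C: 1 × 621 = 621
    F-F: 1 × 153 = 153
    Σ(broken) = 3549 kJ
  Bonds formed (products):
    C-C: 2 × 357 = 714
    C-F: 2 × 471 = 942
    C-H: 6 × 403 = 2418
    Σ(formed) = 4074 kJ
  ΔH_1 = 3549 − 4074 = −525 kJ
Reaction 2:
  Bonds broken (reactants):
    C-H: 4 × 403 = 1612
    Cl-Cl: 1 × 252 = 252
    Σ(broken) = 1864 kJ
  Bonds formed (products):
    C-Cl: 1 × 315 = 315
    C-H: 3 × 403 = 1209
    H-Cl: 1 × 416 = 416
    Σ(formed) = 1940 kJ
  ΔH_2 = 1864 − 1940 = −76 kJ
ΔH_1 − ΔH_2 = −449 kJ, so reaction 1 has the more negative ΔH; |ΔH_1 − ΔH_2| = 449 kJ.

Reaction 1, by 449 kJ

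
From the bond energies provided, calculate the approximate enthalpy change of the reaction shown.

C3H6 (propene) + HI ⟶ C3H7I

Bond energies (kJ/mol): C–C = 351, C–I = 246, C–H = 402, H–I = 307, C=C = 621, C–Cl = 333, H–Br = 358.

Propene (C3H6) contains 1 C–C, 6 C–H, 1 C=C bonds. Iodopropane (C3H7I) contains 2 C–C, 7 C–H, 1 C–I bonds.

Bonds broken (reactants):
  C–C: 1 × 351 = 351
  C–H: 6 × 402 = 2412
  C=C: 1 × 621 = 621
  H–I: 1 × 307 = 307
  Σ(broken) = 3691 kJ
Bonds formed (products):
  C–C: 2 × 351 = 702
  C–H: 7 × 402 = 2814
  C–I: 1 × 246 = 246
  Σ(formed) = 3762 kJ
ΔH = Σ(broken) − Σ(formed) = 3691 − 3762 = −71 kJ

ΔH ≈ −71 kJ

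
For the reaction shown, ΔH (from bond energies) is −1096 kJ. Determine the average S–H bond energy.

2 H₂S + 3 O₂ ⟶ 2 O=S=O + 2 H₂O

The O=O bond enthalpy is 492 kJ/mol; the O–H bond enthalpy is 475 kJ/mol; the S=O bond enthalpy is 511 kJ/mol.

D(S–H) ≈ 343 kJ/mol

Let D be the S–H bond energy.
Σ(broken) = 3×492 + 4×D = 1476 + 4D
Σ(formed) = 4×475 + 4×511 = 3944
ΔH = Σ(broken) − Σ(formed) = (1476 + 4D) − (3944) = −2468 + 4D
Setting this equal to −1096 kJ gives 4D = 1372, so D = 343 kJ/mol.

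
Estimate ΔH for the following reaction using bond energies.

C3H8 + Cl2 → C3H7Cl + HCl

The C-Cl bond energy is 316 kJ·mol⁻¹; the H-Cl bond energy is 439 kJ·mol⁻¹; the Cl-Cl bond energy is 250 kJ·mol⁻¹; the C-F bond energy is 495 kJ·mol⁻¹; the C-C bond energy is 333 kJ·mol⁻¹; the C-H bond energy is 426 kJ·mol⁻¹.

Bonds broken (reactants):
  C-C: 2 × 333 = 666
  C-H: 8 × 426 = 3408
  Cl-Cl: 1 × 250 = 250
  Σ(broken) = 4324 kJ
Bonds formed (products):
  C-C: 2 × 333 = 666
  C-Cl: 1 × 316 = 316
  C-H: 7 × 426 = 2982
  H-Cl: 1 × 439 = 439
  Σ(formed) = 4403 kJ
ΔH = Σ(broken) − Σ(formed) = 4324 − 4403 = −79 kJ

ΔH ≈ −79 kJ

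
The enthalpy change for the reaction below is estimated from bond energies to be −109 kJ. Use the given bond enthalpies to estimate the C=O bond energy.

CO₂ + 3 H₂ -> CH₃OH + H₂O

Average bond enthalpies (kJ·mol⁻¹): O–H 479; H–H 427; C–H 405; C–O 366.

Let D be the C=O bond energy.
Σ(broken) = 2×D + 3×427 = 1281 + 2D
Σ(formed) = 3×405 + 1×366 + 3×479 = 3018
ΔH = Σ(broken) − Σ(formed) = (1281 + 2D) − (3018) = −1737 + 2D
Setting this equal to −109 kJ gives 2D = 1628, so D = 814 kJ/mol.

D(C=O) ≈ 814 kJ/mol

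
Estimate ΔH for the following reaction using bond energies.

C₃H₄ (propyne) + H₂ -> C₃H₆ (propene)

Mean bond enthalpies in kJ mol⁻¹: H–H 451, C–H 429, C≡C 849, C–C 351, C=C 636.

ΔH ≈ −194 kJ

Bonds broken (reactants):
  C≡C: 1 × 849 = 849
  C–C: 1 × 351 = 351
  C–H: 4 × 429 = 1716
  H–H: 1 × 451 = 451
  Σ(broken) = 3367 kJ
Bonds formed (products):
  C–C: 1 × 351 = 351
  C–H: 6 × 429 = 2574
  C=C: 1 × 636 = 636
  Σ(formed) = 3561 kJ
ΔH = Σ(broken) − Σ(formed) = 3367 − 3561 = −194 kJ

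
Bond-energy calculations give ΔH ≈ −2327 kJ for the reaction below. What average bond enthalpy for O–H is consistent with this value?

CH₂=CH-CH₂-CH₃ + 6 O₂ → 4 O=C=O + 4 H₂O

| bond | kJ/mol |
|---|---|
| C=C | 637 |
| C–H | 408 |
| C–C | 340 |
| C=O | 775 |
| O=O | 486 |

D(O–H) ≈ 453 kJ/mol

Let D be the O–H bond energy.
Σ(broken) = 2×340 + 8×408 + 1×637 + 6×486 = 7497
Σ(formed) = 8×775 + 8×D = 6200 + 8D
ΔH = Σ(broken) − Σ(formed) = (7497) − (6200 + 8D) = +1297 − 8D
Setting this equal to −2327 kJ gives 8D = 3624, so D = 453 kJ/mol.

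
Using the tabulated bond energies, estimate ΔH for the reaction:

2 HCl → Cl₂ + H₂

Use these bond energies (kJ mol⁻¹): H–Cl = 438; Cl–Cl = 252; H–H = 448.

Bonds broken (reactants):
  H–Cl: 2 × 438 = 876
  Σ(broken) = 876 kJ
Bonds formed (products):
  Cl–Cl: 1 × 252 = 252
  H–H: 1 × 448 = 448
  Σ(formed) = 700 kJ
ΔH = Σ(broken) − Σ(formed) = 876 − 700 = +176 kJ

ΔH ≈ +176 kJ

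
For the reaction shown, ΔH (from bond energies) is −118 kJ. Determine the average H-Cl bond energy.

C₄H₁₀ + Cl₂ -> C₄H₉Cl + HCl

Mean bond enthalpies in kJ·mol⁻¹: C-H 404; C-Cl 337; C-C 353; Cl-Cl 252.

D(H-Cl) ≈ 437 kJ/mol

Let D be the H-Cl bond energy.
Σ(broken) = 3×353 + 10×404 + 1×252 = 5351
Σ(formed) = 3×353 + 1×337 + 9×404 + 1×D = 5032 + D
ΔH = Σ(broken) − Σ(formed) = (5351) − (5032 + D) = +319 − D
Setting this equal to −118 kJ gives D = 437 kJ/mol.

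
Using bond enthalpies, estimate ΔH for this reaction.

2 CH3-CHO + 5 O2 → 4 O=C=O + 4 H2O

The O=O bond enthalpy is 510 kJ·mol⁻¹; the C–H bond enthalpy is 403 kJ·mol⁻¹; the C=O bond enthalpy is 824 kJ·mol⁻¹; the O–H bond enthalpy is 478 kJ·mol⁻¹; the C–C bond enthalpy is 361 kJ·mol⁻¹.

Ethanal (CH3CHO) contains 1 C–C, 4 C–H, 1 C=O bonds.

Bonds broken (reactants):
  C–C: 2 × 361 = 722
  C–H: 8 × 403 = 3224
  C=O: 2 × 824 = 1648
  O=O: 5 × 510 = 2550
  Σ(broken) = 8144 kJ
Bonds formed (products):
  C=O: 8 × 824 = 6592
  O–H: 8 × 478 = 3824
  Σ(formed) = 10416 kJ
ΔH = Σ(broken) − Σ(formed) = 8144 − 10416 = −2272 kJ

ΔH ≈ −2272 kJ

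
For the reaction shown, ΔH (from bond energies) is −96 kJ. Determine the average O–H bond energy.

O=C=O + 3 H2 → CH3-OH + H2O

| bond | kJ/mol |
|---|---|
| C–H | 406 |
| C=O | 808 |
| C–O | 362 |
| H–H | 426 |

Let D be the O–H bond energy.
Σ(broken) = 2×808 + 3×426 = 2894
Σ(formed) = 3×406 + 1×362 + 3×D = 1580 + 3D
ΔH = Σ(broken) − Σ(formed) = (2894) − (1580 + 3D) = +1314 − 3D
Setting this equal to −96 kJ gives 3D = 1410, so D = 470 kJ/mol.

D(O–H) ≈ 470 kJ/mol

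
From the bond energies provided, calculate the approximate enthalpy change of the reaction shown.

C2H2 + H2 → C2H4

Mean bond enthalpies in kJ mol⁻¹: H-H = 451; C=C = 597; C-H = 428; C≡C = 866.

ΔH ≈ −136 kJ

Bonds broken (reactants):
  C≡C: 1 × 866 = 866
  C-H: 2 × 428 = 856
  H-H: 1 × 451 = 451
  Σ(broken) = 2173 kJ
Bonds formed (products):
  C-H: 4 × 428 = 1712
  C=C: 1 × 597 = 597
  Σ(formed) = 2309 kJ
ΔH = Σ(broken) − Σ(formed) = 2173 − 2309 = −136 kJ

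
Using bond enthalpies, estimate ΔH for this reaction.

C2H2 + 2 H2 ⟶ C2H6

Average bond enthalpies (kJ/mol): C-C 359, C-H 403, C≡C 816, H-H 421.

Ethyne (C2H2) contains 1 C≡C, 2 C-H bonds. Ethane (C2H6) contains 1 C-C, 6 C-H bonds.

Bonds broken (reactants):
  C≡C: 1 × 816 = 816
  C-H: 2 × 403 = 806
  H-H: 2 × 421 = 842
  Σ(broken) = 2464 kJ
Bonds formed (products):
  C-C: 1 × 359 = 359
  C-H: 6 × 403 = 2418
  Σ(formed) = 2777 kJ
ΔH = Σ(broken) − Σ(formed) = 2464 − 2777 = −313 kJ

ΔH ≈ −313 kJ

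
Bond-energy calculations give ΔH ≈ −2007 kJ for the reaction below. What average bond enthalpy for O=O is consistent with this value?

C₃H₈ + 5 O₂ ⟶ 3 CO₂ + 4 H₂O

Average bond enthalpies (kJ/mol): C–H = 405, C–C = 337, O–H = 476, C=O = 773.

Let D be the O=O bond energy.
Σ(broken) = 2×337 + 8×405 + 5×D = 3914 + 5D
Σ(formed) = 6×773 + 8×476 = 8446
ΔH = Σ(broken) − Σ(formed) = (3914 + 5D) − (8446) = −4532 + 5D
Setting this equal to −2007 kJ gives 5D = 2525, so D = 505 kJ/mol.

D(O=O) ≈ 505 kJ/mol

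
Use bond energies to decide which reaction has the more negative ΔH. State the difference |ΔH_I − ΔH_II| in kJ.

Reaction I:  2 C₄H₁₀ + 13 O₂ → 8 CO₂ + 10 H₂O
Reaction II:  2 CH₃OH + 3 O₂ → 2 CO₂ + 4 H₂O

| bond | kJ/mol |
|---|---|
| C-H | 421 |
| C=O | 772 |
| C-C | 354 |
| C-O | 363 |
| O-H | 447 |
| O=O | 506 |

Reaction I, by 3170 kJ

Reaction I:
  Bonds broken (reactants):
    C-C: 6 × 354 = 2124
    C-H: 20 × 421 = 8420
    O=O: 13 × 506 = 6578
    Σ(broken) = 17122 kJ
  Bonds formed (products):
    C=O: 16 × 772 = 12352
    O-H: 20 × 447 = 8940
    Σ(formed) = 21292 kJ
  ΔH_I = 17122 − 21292 = −4170 kJ
Reaction II:
  Bonds broken (reactants):
    C-H: 6 × 421 = 2526
    C-O: 2 × 363 = 726
    O-H: 2 × 447 = 894
    O=O: 3 × 506 = 1518
    Σ(broken) = 5664 kJ
  Bonds formed (products):
    C=O: 4 × 772 = 3088
    O-H: 8 × 447 = 3576
    Σ(formed) = 6664 kJ
  ΔH_II = 5664 − 6664 = −1000 kJ
ΔH_I − ΔH_II = −3170 kJ, so reaction I has the more negative ΔH; |ΔH_I − ΔH_II| = 3170 kJ.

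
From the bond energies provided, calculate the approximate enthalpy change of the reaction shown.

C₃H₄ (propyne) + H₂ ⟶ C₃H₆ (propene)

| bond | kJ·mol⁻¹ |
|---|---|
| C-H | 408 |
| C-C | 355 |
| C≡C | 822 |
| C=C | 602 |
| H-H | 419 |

ΔH ≈ −177 kJ

Bonds broken (reactants):
  C≡C: 1 × 822 = 822
  C-C: 1 × 355 = 355
  C-H: 4 × 408 = 1632
  H-H: 1 × 419 = 419
  Σ(broken) = 3228 kJ
Bonds formed (products):
  C-C: 1 × 355 = 355
  C-H: 6 × 408 = 2448
  C=C: 1 × 602 = 602
  Σ(formed) = 3405 kJ
ΔH = Σ(broken) − Σ(formed) = 3228 − 3405 = −177 kJ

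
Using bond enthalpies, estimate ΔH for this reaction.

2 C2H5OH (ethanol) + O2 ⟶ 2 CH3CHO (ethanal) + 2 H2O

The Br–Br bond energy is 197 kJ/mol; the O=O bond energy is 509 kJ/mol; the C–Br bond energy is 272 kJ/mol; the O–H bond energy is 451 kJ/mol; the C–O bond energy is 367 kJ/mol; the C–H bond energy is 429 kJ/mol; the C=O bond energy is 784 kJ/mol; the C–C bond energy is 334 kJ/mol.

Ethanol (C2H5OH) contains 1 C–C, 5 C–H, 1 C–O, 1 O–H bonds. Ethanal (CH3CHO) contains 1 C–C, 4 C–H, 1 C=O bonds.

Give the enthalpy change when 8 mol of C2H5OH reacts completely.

Bonds broken (reactants):
  C–C: 2 × 334 = 668
  C–H: 10 × 429 = 4290
  C–O: 2 × 367 = 734
  O–H: 2 × 451 = 902
  O=O: 1 × 509 = 509
  Σ(broken) = 7103 kJ
Bonds formed (products):
  C–C: 2 × 334 = 668
  C–H: 8 × 429 = 3432
  C=O: 2 × 784 = 1568
  O–H: 4 × 451 = 1804
  Σ(formed) = 7472 kJ
ΔH = Σ(broken) − Σ(formed) = 7103 − 7472 = −369 kJ
For 4× the reaction as written: 4 × (−369) = −1476 kJ

ΔH = −1476 kJ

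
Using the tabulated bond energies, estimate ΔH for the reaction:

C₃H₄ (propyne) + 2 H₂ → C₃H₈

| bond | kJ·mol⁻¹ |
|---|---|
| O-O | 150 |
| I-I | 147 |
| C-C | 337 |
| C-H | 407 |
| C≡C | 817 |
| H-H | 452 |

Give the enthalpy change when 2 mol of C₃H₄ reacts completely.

Bonds broken (reactants):
  C≡C: 1 × 817 = 817
  C-C: 1 × 337 = 337
  C-H: 4 × 407 = 1628
  H-H: 2 × 452 = 904
  Σ(broken) = 3686 kJ
Bonds formed (products):
  C-C: 2 × 337 = 674
  C-H: 8 × 407 = 3256
  Σ(formed) = 3930 kJ
ΔH = Σ(broken) − Σ(formed) = 3686 − 3930 = −244 kJ
For 2× the reaction as written: 2 × (−244) = −488 kJ

ΔH = −488 kJ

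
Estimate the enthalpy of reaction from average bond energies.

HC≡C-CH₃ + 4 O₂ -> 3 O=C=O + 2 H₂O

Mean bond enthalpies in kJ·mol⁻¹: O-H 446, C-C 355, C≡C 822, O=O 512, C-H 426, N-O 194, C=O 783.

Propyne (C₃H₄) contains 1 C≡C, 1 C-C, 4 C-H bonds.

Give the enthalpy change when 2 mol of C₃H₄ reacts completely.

ΔH = −3106 kJ

Bonds broken (reactants):
  C≡C: 1 × 822 = 822
  C-C: 1 × 355 = 355
  C-H: 4 × 426 = 1704
  O=O: 4 × 512 = 2048
  Σ(broken) = 4929 kJ
Bonds formed (products):
  C=O: 6 × 783 = 4698
  O-H: 4 × 446 = 1784
  Σ(formed) = 6482 kJ
ΔH = Σ(broken) − Σ(formed) = 4929 − 6482 = −1553 kJ
For 2× the reaction as written: 2 × (−1553) = −3106 kJ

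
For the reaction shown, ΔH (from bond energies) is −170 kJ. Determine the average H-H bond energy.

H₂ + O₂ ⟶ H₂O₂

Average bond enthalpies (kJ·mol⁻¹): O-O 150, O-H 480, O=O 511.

D(H-H) ≈ 429 kJ/mol

Let D be the H-H bond energy.
Σ(broken) = 1×D + 1×511 = 511 + D
Σ(formed) = 2×480 + 1×150 = 1110
ΔH = Σ(broken) − Σ(formed) = (511 + D) − (1110) = −599 + D
Setting this equal to −170 kJ gives D = 429 kJ/mol.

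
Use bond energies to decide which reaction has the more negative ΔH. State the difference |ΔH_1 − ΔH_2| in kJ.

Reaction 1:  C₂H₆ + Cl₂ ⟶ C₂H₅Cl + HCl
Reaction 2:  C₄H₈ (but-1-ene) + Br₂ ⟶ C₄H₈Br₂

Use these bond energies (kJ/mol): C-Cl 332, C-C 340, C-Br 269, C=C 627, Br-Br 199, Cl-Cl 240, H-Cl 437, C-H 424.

Reaction 1:
  Bonds broken (reactants):
    C-C: 1 × 340 = 340
    C-H: 6 × 424 = 2544
    Cl-Cl: 1 × 240 = 240
    Σ(broken) = 3124 kJ
  Bonds formed (products):
    C-C: 1 × 340 = 340
    C-Cl: 1 × 332 = 332
    C-H: 5 × 424 = 2120
    H-Cl: 1 × 437 = 437
    Σ(formed) = 3229 kJ
  ΔH_1 = 3124 − 3229 = −105 kJ
Reaction 2:
  Bonds broken (reactants):
    Br-Br: 1 × 199 = 199
    C-C: 2 × 340 = 680
    C-H: 8 × 424 = 3392
    C=C: 1 × 627 = 627
    Σ(broken) = 4898 kJ
  Bonds formed (products):
    C-Br: 2 × 269 = 538
    C-C: 3 × 340 = 1020
    C-H: 8 × 424 = 3392
    Σ(formed) = 4950 kJ
  ΔH_2 = 4898 − 4950 = −52 kJ
ΔH_1 − ΔH_2 = −53 kJ, so reaction 1 has the more negative ΔH; |ΔH_1 − ΔH_2| = 53 kJ.

Reaction 1, by 53 kJ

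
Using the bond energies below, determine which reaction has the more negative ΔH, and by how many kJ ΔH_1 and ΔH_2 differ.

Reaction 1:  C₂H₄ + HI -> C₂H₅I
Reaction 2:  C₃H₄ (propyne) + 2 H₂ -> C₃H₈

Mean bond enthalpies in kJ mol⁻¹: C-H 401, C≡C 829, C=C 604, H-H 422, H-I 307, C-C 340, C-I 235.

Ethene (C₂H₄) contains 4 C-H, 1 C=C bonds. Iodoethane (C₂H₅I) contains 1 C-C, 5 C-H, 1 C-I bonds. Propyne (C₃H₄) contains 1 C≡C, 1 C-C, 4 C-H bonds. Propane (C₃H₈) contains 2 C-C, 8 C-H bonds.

Reaction 1:
  Bonds broken (reactants):
    C-H: 4 × 401 = 1604
    C=C: 1 × 604 = 604
    H-I: 1 × 307 = 307
    Σ(broken) = 2515 kJ
  Bonds formed (products):
    C-C: 1 × 340 = 340
    C-H: 5 × 401 = 2005
    C-I: 1 × 235 = 235
    Σ(formed) = 2580 kJ
  ΔH_1 = 2515 − 2580 = −65 kJ
Reaction 2:
  Bonds broken (reactants):
    C≡C: 1 × 829 = 829
    C-C: 1 × 340 = 340
    C-H: 4 × 401 = 1604
    H-H: 2 × 422 = 844
    Σ(broken) = 3617 kJ
  Bonds formed (products):
    C-C: 2 × 340 = 680
    C-H: 8 × 401 = 3208
    Σ(formed) = 3888 kJ
  ΔH_2 = 3617 − 3888 = −271 kJ
ΔH_1 − ΔH_2 = +206 kJ, so reaction 2 has the more negative ΔH; |ΔH_1 − ΔH_2| = 206 kJ.

Reaction 2, by 206 kJ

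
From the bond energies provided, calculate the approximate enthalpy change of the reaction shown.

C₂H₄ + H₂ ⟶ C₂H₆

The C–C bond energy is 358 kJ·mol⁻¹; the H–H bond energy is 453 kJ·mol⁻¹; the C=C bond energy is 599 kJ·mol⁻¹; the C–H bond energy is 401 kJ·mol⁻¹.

Bonds broken (reactants):
  C–H: 4 × 401 = 1604
  C=C: 1 × 599 = 599
  H–H: 1 × 453 = 453
  Σ(broken) = 2656 kJ
Bonds formed (products):
  C–C: 1 × 358 = 358
  C–H: 6 × 401 = 2406
  Σ(formed) = 2764 kJ
ΔH = Σ(broken) − Σ(formed) = 2656 − 2764 = −108 kJ

ΔH ≈ −108 kJ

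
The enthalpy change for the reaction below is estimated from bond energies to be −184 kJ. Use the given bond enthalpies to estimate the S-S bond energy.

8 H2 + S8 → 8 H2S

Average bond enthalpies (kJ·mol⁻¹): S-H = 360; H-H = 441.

Let D be the S-S bond energy.
Σ(broken) = 8×441 + 8×D = 3528 + 8D
Σ(formed) = 16×360 = 5760
ΔH = Σ(broken) − Σ(formed) = (3528 + 8D) − (5760) = −2232 + 8D
Setting this equal to −184 kJ gives 8D = 2048, so D = 256 kJ/mol.

D(S-S) ≈ 256 kJ/mol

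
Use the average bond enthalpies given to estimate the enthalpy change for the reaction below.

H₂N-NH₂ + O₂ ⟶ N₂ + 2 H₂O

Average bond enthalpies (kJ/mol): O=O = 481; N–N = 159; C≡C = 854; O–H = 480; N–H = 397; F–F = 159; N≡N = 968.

ΔH ≈ −660 kJ

Bonds broken (reactants):
  N–H: 4 × 397 = 1588
  N–N: 1 × 159 = 159
  O=O: 1 × 481 = 481
  Σ(broken) = 2228 kJ
Bonds formed (products):
  N≡N: 1 × 968 = 968
  O–H: 4 × 480 = 1920
  Σ(formed) = 2888 kJ
ΔH = Σ(broken) − Σ(formed) = 2228 − 2888 = −660 kJ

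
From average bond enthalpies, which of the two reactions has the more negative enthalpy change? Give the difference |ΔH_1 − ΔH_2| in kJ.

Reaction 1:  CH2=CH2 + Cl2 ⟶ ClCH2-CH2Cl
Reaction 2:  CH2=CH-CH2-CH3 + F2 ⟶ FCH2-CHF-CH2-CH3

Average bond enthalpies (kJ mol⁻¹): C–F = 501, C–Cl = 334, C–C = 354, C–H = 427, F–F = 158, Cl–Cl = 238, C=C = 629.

Reaction 2, by 414 kJ

Reaction 1:
  Bonds broken (reactants):
    C–H: 4 × 427 = 1708
    C=C: 1 × 629 = 629
    Cl–Cl: 1 × 238 = 238
    Σ(broken) = 2575 kJ
  Bonds formed (products):
    C–C: 1 × 354 = 354
    C–Cl: 2 × 334 = 668
    C–H: 4 × 427 = 1708
    Σ(formed) = 2730 kJ
  ΔH_1 = 2575 − 2730 = −155 kJ
Reaction 2:
  Bonds broken (reactants):
    C–C: 2 × 354 = 708
    C–H: 8 × 427 = 3416
    C=C: 1 × 629 = 629
    F–F: 1 × 158 = 158
    Σ(broken) = 4911 kJ
  Bonds formed (products):
    C–C: 3 × 354 = 1062
    C–F: 2 × 501 = 1002
    C–H: 8 × 427 = 3416
    Σ(formed) = 5480 kJ
  ΔH_2 = 4911 − 5480 = −569 kJ
ΔH_1 − ΔH_2 = +414 kJ, so reaction 2 has the more negative ΔH; |ΔH_1 − ΔH_2| = 414 kJ.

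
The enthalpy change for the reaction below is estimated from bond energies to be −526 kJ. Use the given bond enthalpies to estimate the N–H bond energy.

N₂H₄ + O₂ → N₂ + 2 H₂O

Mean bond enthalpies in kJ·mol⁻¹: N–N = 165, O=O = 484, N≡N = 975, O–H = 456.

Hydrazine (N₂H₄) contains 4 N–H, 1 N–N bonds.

D(N–H) ≈ 406 kJ/mol

Let D be the N–H bond energy.
Σ(broken) = 4×D + 1×165 + 1×484 = 649 + 4D
Σ(formed) = 1×975 + 4×456 = 2799
ΔH = Σ(broken) − Σ(formed) = (649 + 4D) − (2799) = −2150 + 4D
Setting this equal to −526 kJ gives 4D = 1624, so D = 406 kJ/mol.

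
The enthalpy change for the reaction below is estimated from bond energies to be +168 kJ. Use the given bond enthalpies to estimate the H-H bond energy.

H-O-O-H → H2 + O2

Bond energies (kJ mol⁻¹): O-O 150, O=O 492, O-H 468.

D(H-H) ≈ 426 kJ/mol

Let D be the H-H bond energy.
Σ(broken) = 2×468 + 1×150 = 1086
Σ(formed) = 1×D + 1×492 = 492 + D
ΔH = Σ(broken) − Σ(formed) = (1086) − (492 + D) = +594 − D
Setting this equal to +168 kJ gives D = 426 kJ/mol.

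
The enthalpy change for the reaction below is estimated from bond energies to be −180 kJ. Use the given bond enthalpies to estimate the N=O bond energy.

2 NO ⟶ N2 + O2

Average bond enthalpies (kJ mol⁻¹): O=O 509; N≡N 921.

D(N=O) ≈ 625 kJ/mol

Let D be the N=O bond energy.
Σ(broken) = 2×D = 2D
Σ(formed) = 1×921 + 1×509 = 1430
ΔH = Σ(broken) − Σ(formed) = (2D) − (1430) = −1430 + 2D
Setting this equal to −180 kJ gives 2D = 1250, so D = 625 kJ/mol.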